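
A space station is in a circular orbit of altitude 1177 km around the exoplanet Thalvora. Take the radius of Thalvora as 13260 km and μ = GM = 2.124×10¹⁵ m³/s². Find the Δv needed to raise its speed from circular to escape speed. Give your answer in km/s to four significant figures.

r = 13260 + 1177 = 14437 km = 1.4437×10⁷ m.
Circular speed v_c = √(μ/r) = 12130 m/s.
Escape speed v_esc = √(2μ/r) = √2 × v_c = 17150 m/s.
Δv = v_esc − v_c = 5024 m/s = 5.024 km/s.

Δv ≈ 5.024 km/s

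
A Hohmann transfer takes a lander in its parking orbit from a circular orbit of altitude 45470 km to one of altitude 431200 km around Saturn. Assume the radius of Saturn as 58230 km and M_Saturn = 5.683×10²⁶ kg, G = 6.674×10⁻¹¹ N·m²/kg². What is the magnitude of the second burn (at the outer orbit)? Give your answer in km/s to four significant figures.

μ = GM = 6.674×10⁻¹¹ × 5.683×10²⁶ = 3.793×10¹⁶ m³/s².
r₁ = 58230 + 45470 = 103700 km = 1.0370×10⁸ m.
r₂ = 58230 + 431200 = 489430 km = 4.8943×10⁸ m.
Transfer ellipse a_t = (r₁ + r₂)/2 = 2.966×10⁸ m.
At r₁: circular v_c1 = √(μ/r₁) = 19120 m/s; transfer-perikrone v_p = √[μ(2/r₁ − 1/a_t)] = 24570 m/s.
At r₂: circular v_c2 = √(μ/r₂) = 8803 m/s; transfer-apokrone v_a = √[μ(2/r₂ − 1/a_t)] = 5206 m/s.
Δv₂ = v_c2 − v_a = 3598 m/s.
= 3.598 km/s.

Δv ≈ 3.598 km/s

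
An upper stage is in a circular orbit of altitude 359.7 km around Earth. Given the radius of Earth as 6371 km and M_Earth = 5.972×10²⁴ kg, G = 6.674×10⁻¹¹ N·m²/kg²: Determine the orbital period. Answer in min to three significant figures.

μ = GM = 6.674×10⁻¹¹ × 5.972×10²⁴ = 3.986×10¹⁴ m³/s².
r = 6371 + 359.7 = 6730.7 km = 6.7307×10⁶ m.
Kepler's third law: T = 2π√(r³/μ) = 2π√((6.731×10⁶)³ / 3.986×10¹⁴).
r³/μ = 7.650×10⁵ s², so T = 2π × 8.747×10² = 5.496×10³ s.
Converting: 5.496×10³ s ÷ 60.00 = 91.59 min.

T ≈ 91.6 min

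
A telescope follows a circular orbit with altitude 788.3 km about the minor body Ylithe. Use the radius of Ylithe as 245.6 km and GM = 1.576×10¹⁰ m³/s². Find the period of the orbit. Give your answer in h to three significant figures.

T ≈ 14.6 h

r = 245.6 + 788.3 = 1033.9 km = 1.0339×10⁶ m.
Kepler's third law: T = 2π√(r³/μ) = 2π√((1.034×10⁶)³ / 1.576×10¹⁰).
r³/μ = 7.013×10⁷ s², so T = 2π × 8.374×10³ = 5.262×10⁴ s.
Converting: 5.262×10⁴ s ÷ 3600 = 14.62 h.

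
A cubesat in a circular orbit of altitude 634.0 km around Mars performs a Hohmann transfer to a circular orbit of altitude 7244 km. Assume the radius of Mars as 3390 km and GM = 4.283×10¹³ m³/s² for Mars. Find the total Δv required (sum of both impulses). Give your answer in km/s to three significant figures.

Δv_total ≈ 1.19 km/s

r₁ = 3390 + 634.0 = 4024.0 km = 4.0240×10⁶ m.
r₂ = 3390 + 7244 = 10634 km = 1.0634×10⁷ m.
Transfer ellipse a_t = (r₁ + r₂)/2 = 7.329×10⁶ m.
At r₁: circular v_c1 = √(μ/r₁) = 3262 m/s; transfer-periapsis v_p = √[μ(2/r₁ − 1/a_t)] = 3930 m/s.
Δv₁ = v_p − v_c1 = 667.3 m/s.
At r₂: circular v_c2 = √(μ/r₂) = 2007 m/s; transfer-apoapsis v_a = √[μ(2/r₂ − 1/a_t)] = 1487 m/s.
Δv₂ = v_c2 − v_a = 519.8 m/s.
Total Δv = Δv₁ + Δv₂ = 1187 m/s = 1.187 km/s.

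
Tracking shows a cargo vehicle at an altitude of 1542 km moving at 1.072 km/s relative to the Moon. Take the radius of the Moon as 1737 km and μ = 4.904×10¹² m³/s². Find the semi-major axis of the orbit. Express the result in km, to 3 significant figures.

r = 1737 + 1542 = 3279.0 km = 3.279×10⁶ m.
Vis-viva rearranged: 1/a = 2/r − v²/μ = 6.099×10⁻⁷ − 2.343×10⁻⁷ = 3.756×10⁻⁷ m⁻¹.
a = 2.662×10⁶ m = 2662.4 km.

a ≈ 2660 km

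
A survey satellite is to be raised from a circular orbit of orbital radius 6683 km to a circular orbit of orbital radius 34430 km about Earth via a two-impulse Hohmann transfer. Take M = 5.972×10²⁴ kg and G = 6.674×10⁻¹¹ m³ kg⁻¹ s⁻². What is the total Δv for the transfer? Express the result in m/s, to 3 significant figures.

μ = GM = 6.674×10⁻¹¹ × 5.972×10²⁴ = 3.986×10¹⁴ m³/s².
r₁ = 6683 km = 6.683×10⁶ m.
r₂ = 34430 km = 3.443×10⁷ m.
Transfer ellipse a_t = (r₁ + r₂)/2 = 2.056×10⁷ m.
At r₁: circular v_c1 = √(μ/r₁) = 7723 m/s; transfer-perigee v_p = √[μ(2/r₁ − 1/a_t)] = 9995 m/s.
Δv₁ = v_p − v_c1 = 2272 m/s.
At r₂: circular v_c2 = √(μ/r₂) = 3402 m/s; transfer-apogee v_a = √[μ(2/r₂ − 1/a_t)] = 1940 m/s.
Δv₂ = v_c2 − v_a = 1462 m/s.
Total Δv = Δv₁ + Δv₂ = 3734 m/s.

Δv_total ≈ 3730 m/s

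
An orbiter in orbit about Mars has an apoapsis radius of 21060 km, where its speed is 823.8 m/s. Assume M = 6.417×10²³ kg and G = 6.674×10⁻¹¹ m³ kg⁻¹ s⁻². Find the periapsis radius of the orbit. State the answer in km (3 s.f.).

periapsis radius ≈ 4220 km

μ = GM = 6.674×10⁻¹¹ × 6.417×10²³ = 4.283×10¹³ m³/s².
r_a = 2.106×10⁷ m.
Specific energy ε = v²/2 − μ/r = -1.694×10⁶ J/kg, so a = −μ/(2ε) = 1.264×10⁷ m.
The apsides satisfy r_p + r_a = 2a, so the periapsis radius is 2a − r_a = 4.218×10⁶ m = 4217.9 km.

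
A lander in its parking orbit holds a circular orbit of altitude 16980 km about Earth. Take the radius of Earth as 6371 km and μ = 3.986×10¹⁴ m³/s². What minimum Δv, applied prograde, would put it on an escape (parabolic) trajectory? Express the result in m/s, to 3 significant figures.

r = 6371 + 16980 = 23351 km = 2.3351×10⁷ m.
Circular speed v_c = √(μ/r) = 4132 m/s.
Escape speed v_esc = √(2μ/r) = √2 × v_c = 5843 m/s.
Δv = v_esc − v_c = 1711 m/s.

Δv ≈ 1710 m/s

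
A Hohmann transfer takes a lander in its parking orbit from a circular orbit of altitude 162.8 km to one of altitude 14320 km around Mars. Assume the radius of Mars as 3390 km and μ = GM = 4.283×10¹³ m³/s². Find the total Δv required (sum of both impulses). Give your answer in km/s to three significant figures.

Δv_total ≈ 1.67 km/s

r₁ = 3390 + 162.8 = 3552.8 km = 3.5528×10⁶ m.
r₂ = 3390 + 14320 = 17710 km = 1.7710×10⁷ m.
Transfer ellipse a_t = (r₁ + r₂)/2 = 1.063×10⁷ m.
At r₁: circular v_c1 = √(μ/r₁) = 3472 m/s; transfer-periapsis v_p = √[μ(2/r₁ − 1/a_t)] = 4481 m/s.
Δv₁ = v_p − v_c1 = 1009 m/s.
At r₂: circular v_c2 = √(μ/r₂) = 1555 m/s; transfer-apoapsis v_a = √[μ(2/r₂ − 1/a_t)] = 899.0 m/s.
Δv₂ = v_c2 − v_a = 656.1 m/s.
Total Δv = Δv₁ + Δv₂ = 1665 m/s = 1.665 km/s.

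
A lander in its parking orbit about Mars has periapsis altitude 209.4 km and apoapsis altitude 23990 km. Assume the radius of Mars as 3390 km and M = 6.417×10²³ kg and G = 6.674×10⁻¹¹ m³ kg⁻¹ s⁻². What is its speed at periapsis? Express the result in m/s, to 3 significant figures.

μ = GM = 6.674×10⁻¹¹ × 6.417×10²³ = 4.283×10¹³ m³/s².
r_p = 3390 + 209.4 = 3599.4 km = 3.5994×10⁶ m.
r_a = 3390 + 23990 = 27380 km = 2.7380×10⁷ m.
Semi-major axis a = (r_p + r_a)/2 = 15490 km = 1.549×10⁷ m.
Vis-viva: v² = μ(2/r − 1/a) = 4.283×10¹³ × (5.556×10⁻⁷ − 6.456×10⁻⁸) = 2.103×10⁷ m²/s².
v = 4586 m/s.

v ≈ 4590 m/s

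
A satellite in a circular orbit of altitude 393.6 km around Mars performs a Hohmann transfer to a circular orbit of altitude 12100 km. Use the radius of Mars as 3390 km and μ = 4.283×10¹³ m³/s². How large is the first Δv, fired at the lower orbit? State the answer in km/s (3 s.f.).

Δv ≈ 0.901 km/s

r₁ = 3390 + 393.6 = 3783.6 km = 3.7836×10⁶ m.
r₂ = 3390 + 12100 = 15490 km = 1.5490×10⁷ m.
Transfer ellipse a_t = (r₁ + r₂)/2 = 9.637×10⁶ m.
At r₁: circular v_c1 = √(μ/r₁) = 3365 m/s; transfer-periapsis v_p = √[μ(2/r₁ − 1/a_t)] = 4266 m/s.
Δv₁ = v_p − v_c1 = 901.1 m/s.
= 0.9011 km/s.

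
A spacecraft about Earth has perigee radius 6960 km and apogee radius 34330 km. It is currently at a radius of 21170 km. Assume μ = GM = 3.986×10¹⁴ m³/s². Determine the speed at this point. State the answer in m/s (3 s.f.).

Semi-major axis a = (r_p + r_a)/2 = 20645 km = 2.064×10⁷ m.
Vis-viva: v² = μ(2/r − 1/a) = 3.986×10¹⁴ × (9.447×10⁻⁸ − 4.844×10⁻⁸) = 1.835×10⁷ m²/s².
v = 4284 m/s.

v ≈ 4280 m/s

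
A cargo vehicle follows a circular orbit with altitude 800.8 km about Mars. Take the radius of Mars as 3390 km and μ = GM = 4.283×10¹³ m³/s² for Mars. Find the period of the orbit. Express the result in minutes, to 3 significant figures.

T ≈ 137 minutes

r = 3390 + 800.8 = 4190.8 km = 4.1908×10⁶ m.
Kepler's third law: T = 2π√(r³/μ) = 2π√((4.191×10⁶)³ / 4.283×10¹³).
r³/μ = 1.718×10⁶ s², so T = 2π × 1.311×10³ = 8.237×10³ s.
Converting: 8.237×10³ s ÷ 60.00 = 137.3 minutes.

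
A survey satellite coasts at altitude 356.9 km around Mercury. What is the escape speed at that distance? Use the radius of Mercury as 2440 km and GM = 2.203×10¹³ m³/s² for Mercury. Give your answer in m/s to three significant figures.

v_esc ≈ 3970 m/s

r = 2440 + 356.9 = 2796.9 km = 2.7969×10⁶ m.
Escape speed v_esc = √(2μ/r) = √(2 × 2.203×10¹³ / 2.797×10⁶) = √(1.575×10⁷) = 3969 m/s.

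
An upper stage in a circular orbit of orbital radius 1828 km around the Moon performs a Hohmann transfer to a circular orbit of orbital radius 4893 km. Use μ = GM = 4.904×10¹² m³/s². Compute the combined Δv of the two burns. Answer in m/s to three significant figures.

Δv_total ≈ 601 m/s

r₁ = 1828 km = 1.828×10⁶ m.
r₂ = 4893 km = 4.893×10⁶ m.
Transfer ellipse a_t = (r₁ + r₂)/2 = 3.360×10⁶ m.
At r₁: circular v_c1 = √(μ/r₁) = 1638 m/s; transfer-perilune v_p = √[μ(2/r₁ − 1/a_t)] = 1976 m/s.
Δv₁ = v_p − v_c1 = 338.5 m/s.
At r₂: circular v_c2 = √(μ/r₂) = 1001 m/s; transfer-apolune v_a = √[μ(2/r₂ − 1/a_t)] = 738.4 m/s.
Δv₂ = v_c2 − v_a = 262.8 m/s.
Total Δv = Δv₁ + Δv₂ = 601.2 m/s.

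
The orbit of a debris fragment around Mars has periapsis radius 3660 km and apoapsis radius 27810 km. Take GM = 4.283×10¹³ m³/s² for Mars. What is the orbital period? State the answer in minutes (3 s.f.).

Semi-major axis a = (r_p + r_a)/2 = (3660.0 + 27810)/2 = 15735 km = 1.574×10⁷ m.
By Kepler's third law T = 2π√(a³/μ) = 2π × 9.537×10³ = 5.992×10⁴ s.
= 998.7 minutes.

T ≈ 999 minutes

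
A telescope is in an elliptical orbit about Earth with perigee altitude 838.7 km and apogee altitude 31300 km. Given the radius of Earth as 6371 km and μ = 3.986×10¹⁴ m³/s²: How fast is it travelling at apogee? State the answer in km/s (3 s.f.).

v ≈ 1.84 km/s

r_p = 6371 + 838.7 = 7209.7 km = 7.2097×10⁶ m.
r_a = 6371 + 31300 = 37671 km = 3.7671×10⁷ m.
Semi-major axis a = (r_p + r_a)/2 = 22440 km = 2.244×10⁷ m.
Vis-viva: v² = μ(2/r − 1/a) = 3.986×10¹⁴ × (5.309×10⁻⁸ − 4.456×10⁻⁸) = 3.400×10⁶ m²/s².
v = 1844 m/s = 1.844 km/s.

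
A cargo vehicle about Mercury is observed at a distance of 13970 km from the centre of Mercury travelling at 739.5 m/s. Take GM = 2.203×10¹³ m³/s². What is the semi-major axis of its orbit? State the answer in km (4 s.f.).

r = 1.397×10⁷ m.
Vis-viva rearranged: 1/a = 2/r − v²/μ = 1.432×10⁻⁷ − 2.482×10⁻⁸ = 1.183×10⁻⁷ m⁻¹.
a = 8.450×10⁶ m = 8450.2 km.

a ≈ 8450 km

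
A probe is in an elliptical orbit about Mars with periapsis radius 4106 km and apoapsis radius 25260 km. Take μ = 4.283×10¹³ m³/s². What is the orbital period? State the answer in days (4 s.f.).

T ≈ 0.6252 days

Semi-major axis a = (r_p + r_a)/2 = (4106.0 + 25260)/2 = 14683 km = 1.468×10⁷ m.
By Kepler's third law T = 2π√(a³/μ) = 2π × 8.597×10³ = 5.402×10⁴ s.
= 0.6252 days.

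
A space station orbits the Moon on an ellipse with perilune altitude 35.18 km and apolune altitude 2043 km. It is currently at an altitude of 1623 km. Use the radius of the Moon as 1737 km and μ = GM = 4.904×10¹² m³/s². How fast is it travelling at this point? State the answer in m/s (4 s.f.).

v ≈ 1074 m/s

r_p = 1737 + 35.18 = 1772.2 km = 1.7722×10⁶ m.
r_a = 1737 + 2043 = 3780.0 km = 3.7800×10⁶ m.
r = 1737 + 1623 = 3360.0 km = 3.360×10⁶ m.
Semi-major axis a = (r_p + r_a)/2 = 2776.1 km = 2.776×10⁶ m.
Vis-viva: v² = μ(2/r − 1/a) = 4.904×10¹² × (5.952×10⁻⁷ − 3.602×10⁻⁷) = 1.153×10⁶ m²/s².
v = 1074 m/s.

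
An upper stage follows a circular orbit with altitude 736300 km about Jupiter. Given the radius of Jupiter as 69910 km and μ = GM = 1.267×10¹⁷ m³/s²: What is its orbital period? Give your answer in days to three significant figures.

r = 69910 + 736300 = 806210 km = 8.0621×10⁸ m.
Kepler's third law: T = 2π√(r³/μ) = 2π√((8.062×10⁸)³ / 1.267×10¹⁷).
r³/μ = 4.136×10⁹ s², so T = 2π × 6.431×10⁴ = 4.041×10⁵ s.
Converting: 4.041×10⁵ s ÷ 86400 = 4.677 days.

T ≈ 4.68 days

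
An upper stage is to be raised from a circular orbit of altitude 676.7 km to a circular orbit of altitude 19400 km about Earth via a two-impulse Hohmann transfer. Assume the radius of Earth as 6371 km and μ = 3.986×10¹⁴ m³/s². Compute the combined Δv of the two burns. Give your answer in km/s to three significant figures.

r₁ = 6371 + 676.7 = 7047.7 km = 7.0477×10⁶ m.
r₂ = 6371 + 19400 = 25771 km = 2.5771×10⁷ m.
Transfer ellipse a_t = (r₁ + r₂)/2 = 1.641×10⁷ m.
At r₁: circular v_c1 = √(μ/r₁) = 7520 m/s; transfer-perigee v_p = √[μ(2/r₁ − 1/a_t)] = 9425 m/s.
Δv₁ = v_p − v_c1 = 1904 m/s.
At r₂: circular v_c2 = √(μ/r₂) = 3933 m/s; transfer-apogee v_a = √[μ(2/r₂ − 1/a_t)] = 2577 m/s.
Δv₂ = v_c2 − v_a = 1355 m/s.
Total Δv = Δv₁ + Δv₂ = 3260 m/s = 3.260 km/s.

Δv_total ≈ 3.26 km/s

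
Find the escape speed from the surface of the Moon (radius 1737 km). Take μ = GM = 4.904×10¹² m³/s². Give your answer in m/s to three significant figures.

r = R = 1.737×10⁶ m.
Escape speed v_esc = √(2μ/r) = √(2 × 4.904×10¹² / 1.737×10⁶) = √(5.647×10⁶) = 2376 m/s.

v_esc ≈ 2380 m/s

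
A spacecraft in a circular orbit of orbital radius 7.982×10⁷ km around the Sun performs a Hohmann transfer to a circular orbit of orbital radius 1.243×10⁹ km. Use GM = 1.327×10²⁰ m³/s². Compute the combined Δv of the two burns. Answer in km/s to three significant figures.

Δv_total ≈ 21.9 km/s

r₁ = 7.982×10⁷ km = 7.982×10¹⁰ m.
r₂ = 1.243×10⁹ km = 1.243×10¹² m.
Transfer ellipse a_t = (r₁ + r₂)/2 = 6.614×10¹¹ m.
At r₁: circular v_c1 = √(μ/r₁) = 40770 m/s; transfer-perihelion v_p = √[μ(2/r₁ − 1/a_t)] = 55900 m/s.
Δv₁ = v_p − v_c1 = 15120 m/s.
At r₂: circular v_c2 = √(μ/r₂) = 10330 m/s; transfer-aphelion v_a = √[μ(2/r₂ − 1/a_t)] = 3589 m/s.
Δv₂ = v_c2 − v_a = 6743 m/s.
Total Δv = Δv₁ + Δv₂ = 21870 m/s = 21.87 km/s.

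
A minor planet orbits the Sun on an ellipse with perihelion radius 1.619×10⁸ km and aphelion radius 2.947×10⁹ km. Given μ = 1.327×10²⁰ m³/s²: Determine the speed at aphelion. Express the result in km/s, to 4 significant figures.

v ≈ 2.166 km/s

Semi-major axis a = (r_p + r_a)/2 = 1.5544×10⁹ km = 1.554×10¹² m.
Vis-viva: v² = μ(2/r − 1/a) = 1.327×10²⁰ × (6.787×10⁻¹³ − 6.433×10⁻¹³) = 4.690×10⁶ m²/s².
v = 2166 m/s = 2.166 km/s.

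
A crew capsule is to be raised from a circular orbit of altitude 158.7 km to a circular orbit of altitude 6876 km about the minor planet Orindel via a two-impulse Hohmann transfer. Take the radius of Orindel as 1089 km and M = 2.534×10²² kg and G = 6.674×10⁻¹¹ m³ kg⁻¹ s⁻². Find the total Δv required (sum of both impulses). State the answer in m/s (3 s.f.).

Δv_total ≈ 588 m/s

μ = GM = 6.674×10⁻¹¹ × 2.534×10²² = 1.691×10¹² m³/s².
r₁ = 1089 + 158.7 = 1247.7 km = 1.2477×10⁶ m.
r₂ = 1089 + 6876 = 7965.0 km = 7.9650×10⁶ m.
Transfer ellipse a_t = (r₁ + r₂)/2 = 4.606×10⁶ m.
At r₁: circular v_c1 = √(μ/r₁) = 1164 m/s; transfer-periapsis v_p = √[μ(2/r₁ − 1/a_t)] = 1531 m/s.
Δv₁ = v_p − v_c1 = 366.7 m/s.
At r₂: circular v_c2 = √(μ/r₂) = 460.8 m/s; transfer-apoapsis v_a = √[μ(2/r₂ − 1/a_t)] = 239.8 m/s.
Δv₂ = v_c2 − v_a = 221.0 m/s.
Total Δv = Δv₁ + Δv₂ = 587.7 m/s.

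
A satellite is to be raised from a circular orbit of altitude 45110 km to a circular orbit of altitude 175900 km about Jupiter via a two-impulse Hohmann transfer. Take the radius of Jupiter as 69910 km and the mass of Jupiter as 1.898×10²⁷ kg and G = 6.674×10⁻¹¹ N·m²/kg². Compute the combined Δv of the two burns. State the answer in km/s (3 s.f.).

μ = GM = 6.674×10⁻¹¹ × 1.898×10²⁷ = 1.267×10¹⁷ m³/s².
r₁ = 69910 + 45110 = 115020 km = 1.1502×10⁸ m.
r₂ = 69910 + 175900 = 245810 km = 2.4581×10⁸ m.
Transfer ellipse a_t = (r₁ + r₂)/2 = 1.804×10⁸ m.
At r₁: circular v_c1 = √(μ/r₁) = 33190 m/s; transfer-perijove v_p = √[μ(2/r₁ − 1/a_t)] = 38740 m/s.
Δv₁ = v_p − v_c1 = 5550 m/s.
At r₂: circular v_c2 = √(μ/r₂) = 22700 m/s; transfer-apojove v_a = √[μ(2/r₂ − 1/a_t)] = 18130 m/s.
Δv₂ = v_c2 − v_a = 4575 m/s.
Total Δv = Δv₁ + Δv₂ = 10130 m/s = 10.13 km/s.

Δv_total ≈ 10.1 km/s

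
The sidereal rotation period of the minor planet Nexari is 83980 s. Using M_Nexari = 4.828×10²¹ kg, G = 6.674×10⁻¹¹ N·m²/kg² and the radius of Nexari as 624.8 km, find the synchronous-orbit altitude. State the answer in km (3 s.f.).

μ = GM = 6.674×10⁻¹¹ × 4.828×10²¹ = 3.222×10¹¹ m³/s².
A synchronous orbit has period T, so by Kepler's third law a = (μT²/4π²)^(1/3).
μT²/4π² = 3.222×10¹¹ × (8.398×10⁴)² / 39.48 = 5.756×10¹⁹ m³.
a = 3.861×10⁶ m = 3861.1 km.
Altitude h = a − R = 3861.1 − 624.8 = 3236.3 km.

h_sync ≈ 3240 km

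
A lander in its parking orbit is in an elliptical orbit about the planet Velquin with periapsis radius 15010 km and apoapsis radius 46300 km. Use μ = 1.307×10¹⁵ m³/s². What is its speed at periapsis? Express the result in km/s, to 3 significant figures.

v ≈ 11.5 km/s

Semi-major axis a = (r_p + r_a)/2 = 30655 km = 3.066×10⁷ m.
Vis-viva: v² = μ(2/r − 1/a) = 1.307×10¹⁵ × (1.332×10⁻⁷ − 3.262×10⁻⁸) = 1.315×10⁸ m²/s².
v = 11470 m/s = 11.47 km/s.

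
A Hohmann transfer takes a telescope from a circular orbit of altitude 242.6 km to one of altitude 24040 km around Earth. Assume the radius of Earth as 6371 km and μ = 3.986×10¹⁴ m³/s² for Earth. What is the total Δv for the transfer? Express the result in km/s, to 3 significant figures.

r₁ = 6371 + 242.6 = 6613.6 km = 6.6136×10⁶ m.
r₂ = 6371 + 24040 = 30411 km = 3.0411×10⁷ m.
Transfer ellipse a_t = (r₁ + r₂)/2 = 1.851×10⁷ m.
At r₁: circular v_c1 = √(μ/r₁) = 7763 m/s; transfer-perigee v_p = √[μ(2/r₁ − 1/a_t)] = 9950 m/s.
Δv₁ = v_p − v_c1 = 2187 m/s.
At r₂: circular v_c2 = √(μ/r₂) = 3620 m/s; transfer-apogee v_a = √[μ(2/r₂ − 1/a_t)] = 2164 m/s.
Δv₂ = v_c2 − v_a = 1456 m/s.
Total Δv = Δv₁ + Δv₂ = 3643 m/s = 3.643 km/s.

Δv_total ≈ 3.64 km/s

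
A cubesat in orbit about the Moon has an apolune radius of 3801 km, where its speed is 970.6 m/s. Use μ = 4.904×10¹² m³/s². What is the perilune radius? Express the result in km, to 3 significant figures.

perilune radius ≈ 2190 km

r_a = 3.801×10⁶ m.
Specific energy ε = v²/2 − μ/r = -8.192×10⁵ J/kg, so a = −μ/(2ε) = 2.993×10⁶ m.
The apsides satisfy r_p + r_a = 2a, so the perilune radius is 2a − r_a = 2.186×10⁶ m = 2185.7 km.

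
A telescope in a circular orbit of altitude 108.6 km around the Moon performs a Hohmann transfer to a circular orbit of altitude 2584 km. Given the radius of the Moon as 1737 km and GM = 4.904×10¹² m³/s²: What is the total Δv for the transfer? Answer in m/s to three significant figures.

r₁ = 1737 + 108.6 = 1845.6 km = 1.8456×10⁶ m.
r₂ = 1737 + 2584 = 4321.0 km = 4.3210×10⁶ m.
Transfer ellipse a_t = (r₁ + r₂)/2 = 3.083×10⁶ m.
At r₁: circular v_c1 = √(μ/r₁) = 1630 m/s; transfer-perilune v_p = √[μ(2/r₁ − 1/a_t)] = 1930 m/s.
Δv₁ = v_p − v_c1 = 299.6 m/s.
At r₂: circular v_c2 = √(μ/r₂) = 1065 m/s; transfer-apolune v_a = √[μ(2/r₂ − 1/a_t)] = 824.2 m/s.
Δv₂ = v_c2 − v_a = 241.1 m/s.
Total Δv = Δv₁ + Δv₂ = 540.7 m/s.

Δv_total ≈ 541 m/s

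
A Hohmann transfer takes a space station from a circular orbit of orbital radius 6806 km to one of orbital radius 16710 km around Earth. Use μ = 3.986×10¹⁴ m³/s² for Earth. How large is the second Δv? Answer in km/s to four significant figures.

r₁ = 6806 km = 6.806×10⁶ m.
r₂ = 16710 km = 1.671×10⁷ m.
Transfer ellipse a_t = (r₁ + r₂)/2 = 1.176×10⁷ m.
At r₁: circular v_c1 = √(μ/r₁) = 7653 m/s; transfer-perigee v_p = √[μ(2/r₁ − 1/a_t)] = 9123 m/s.
At r₂: circular v_c2 = √(μ/r₂) = 4884 m/s; transfer-apogee v_a = √[μ(2/r₂ − 1/a_t)] = 3716 m/s.
Δv₂ = v_c2 − v_a = 1168 m/s.
= 1.168 km/s.

Δv ≈ 1.168 km/s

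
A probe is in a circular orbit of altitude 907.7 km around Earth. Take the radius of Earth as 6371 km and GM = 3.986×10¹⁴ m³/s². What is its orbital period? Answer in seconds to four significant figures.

r = 6371 + 907.7 = 7278.7 km = 7.2787×10⁶ m.
Kepler's third law: T = 2π√(r³/μ) = 2π√((7.279×10⁶)³ / 3.986×10¹⁴).
r³/μ = 9.674×10⁵ s², so T = 2π × 9.836×10² = 6.180×10³ s.

T ≈ 6180 seconds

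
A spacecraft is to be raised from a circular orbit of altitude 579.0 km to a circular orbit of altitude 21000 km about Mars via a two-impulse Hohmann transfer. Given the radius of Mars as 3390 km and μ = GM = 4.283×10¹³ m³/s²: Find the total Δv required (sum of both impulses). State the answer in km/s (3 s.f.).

r₁ = 3390 + 579.0 = 3969.0 km = 3.9690×10⁶ m.
r₂ = 3390 + 21000 = 24390 km = 2.4390×10⁷ m.
Transfer ellipse a_t = (r₁ + r₂)/2 = 1.418×10⁷ m.
At r₁: circular v_c1 = √(μ/r₁) = 3285 m/s; transfer-periapsis v_p = √[μ(2/r₁ − 1/a_t)] = 4308 m/s.
Δv₁ = v_p − v_c1 = 1023 m/s.
At r₂: circular v_c2 = √(μ/r₂) = 1325 m/s; transfer-apoapsis v_a = √[μ(2/r₂ − 1/a_t)] = 701.1 m/s.
Δv₂ = v_c2 − v_a = 624.1 m/s.
Total Δv = Δv₁ + Δv₂ = 1647 m/s = 1.647 km/s.

Δv_total ≈ 1.65 km/s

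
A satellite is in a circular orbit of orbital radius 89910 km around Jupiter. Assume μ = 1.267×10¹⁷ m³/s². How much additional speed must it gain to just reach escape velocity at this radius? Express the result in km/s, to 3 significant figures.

Δv ≈ 15.5 km/s

r = 89910 km = 8.991×10⁷ m.
Circular speed v_c = √(μ/r) = 37540 m/s.
Escape speed v_esc = √(2μ/r) = √2 × v_c = 53090 m/s.
Δv = v_esc − v_c = 15550 m/s = 15.55 km/s.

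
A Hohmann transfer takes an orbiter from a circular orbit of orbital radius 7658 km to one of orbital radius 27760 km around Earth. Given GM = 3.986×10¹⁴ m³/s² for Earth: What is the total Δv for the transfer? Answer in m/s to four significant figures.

r₁ = 7658 km = 7.658×10⁶ m.
r₂ = 27760 km = 2.776×10⁷ m.
Transfer ellipse a_t = (r₁ + r₂)/2 = 1.771×10⁷ m.
At r₁: circular v_c1 = √(μ/r₁) = 7215 m/s; transfer-perigee v_p = √[μ(2/r₁ − 1/a_t)] = 9033 m/s.
Δv₁ = v_p − v_c1 = 1818 m/s.
At r₂: circular v_c2 = √(μ/r₂) = 3789 m/s; transfer-apogee v_a = √[μ(2/r₂ − 1/a_t)] = 2492 m/s.
Δv₂ = v_c2 − v_a = 1297 m/s.
Total Δv = Δv₁ + Δv₂ = 3116 m/s.

Δv_total ≈ 3116 m/s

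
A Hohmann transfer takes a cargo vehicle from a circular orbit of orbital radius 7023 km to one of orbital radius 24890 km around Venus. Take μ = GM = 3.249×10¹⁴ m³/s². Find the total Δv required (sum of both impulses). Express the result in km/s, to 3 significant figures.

Δv_total ≈ 2.91 km/s

r₁ = 7023 km = 7.023×10⁶ m.
r₂ = 24890 km = 2.489×10⁷ m.
Transfer ellipse a_t = (r₁ + r₂)/2 = 1.596×10⁷ m.
At r₁: circular v_c1 = √(μ/r₁) = 6802 m/s; transfer-periapsis v_p = √[μ(2/r₁ − 1/a_t)] = 8495 m/s.
Δv₁ = v_p − v_c1 = 1693 m/s.
At r₂: circular v_c2 = √(μ/r₂) = 3613 m/s; transfer-apoapsis v_a = √[μ(2/r₂ − 1/a_t)] = 2397 m/s.
Δv₂ = v_c2 − v_a = 1216 m/s.
Total Δv = Δv₁ + Δv₂ = 2909 m/s = 2.909 km/s.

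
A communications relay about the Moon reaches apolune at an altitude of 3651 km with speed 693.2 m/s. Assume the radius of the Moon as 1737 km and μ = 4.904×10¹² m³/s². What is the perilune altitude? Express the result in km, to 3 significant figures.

r_a = 1737 + 3651 = 5388.0 km = 5.388×10⁶ m.
Specific energy ε = v²/2 − μ/r = -6.699×10⁵ J/kg, so a = −μ/(2ε) = 3.660×10⁶ m.
The apsides satisfy r_p + r_a = 2a, so the perilune radius is 2a − r_a = 1.932×10⁶ m = 1932.4 km.
Perilune altitude = 1932.4 − 1737 = 195.41 km.

perilune altitude ≈ 195 km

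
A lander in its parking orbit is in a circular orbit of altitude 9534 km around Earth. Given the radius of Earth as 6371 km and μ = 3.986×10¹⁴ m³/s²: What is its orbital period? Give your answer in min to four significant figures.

T ≈ 332.7 min

r = 6371 + 9534 = 15905 km = 1.5905×10⁷ m.
Kepler's third law: T = 2π√(r³/μ) = 2π√((1.590×10⁷)³ / 3.986×10¹⁴).
r³/μ = 1.009×10⁷ s², so T = 2π × 3.177×10³ = 1.996×10⁴ s.
Converting: 1.996×10⁴ s ÷ 60.00 = 332.7 min.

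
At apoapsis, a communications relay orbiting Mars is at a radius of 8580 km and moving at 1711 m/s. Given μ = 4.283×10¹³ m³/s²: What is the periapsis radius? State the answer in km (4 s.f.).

r_a = 8.580×10⁶ m.
Specific energy ε = v²/2 − μ/r = -3.528×10⁶ J/kg, so a = −μ/(2ε) = 6.070×10⁶ m.
The apsides satisfy r_p + r_a = 2a, so the periapsis radius is 2a − r_a = 3.560×10⁶ m = 3559.7 km.

periapsis radius ≈ 3560 km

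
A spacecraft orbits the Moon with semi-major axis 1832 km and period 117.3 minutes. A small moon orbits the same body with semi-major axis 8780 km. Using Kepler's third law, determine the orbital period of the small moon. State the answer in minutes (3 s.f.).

Kepler's third law: T² ∝ a³, so T₂ = T₁ (a₂/a₁)^(3/2).
a₂/a₁ = 4.793, (a₂/a₁)^(3/2) = 10.49.
T₂ = 117.3 × 10.49 = 1231 minutes.

T₂ ≈ 1230 minutes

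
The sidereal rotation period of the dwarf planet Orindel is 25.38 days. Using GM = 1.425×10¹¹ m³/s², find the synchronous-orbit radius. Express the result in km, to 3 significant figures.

r_sync ≈ 25900 km

T = 25.38 days = 2.193×10⁶ s.
A synchronous orbit has period T, so by Kepler's third law a = (μT²/4π²)^(1/3).
μT²/4π² = 1.425×10¹¹ × (2.193×10⁶)² / 39.48 = 1.736×10²² m³.
a = 2.589×10⁷ m = 25891 km.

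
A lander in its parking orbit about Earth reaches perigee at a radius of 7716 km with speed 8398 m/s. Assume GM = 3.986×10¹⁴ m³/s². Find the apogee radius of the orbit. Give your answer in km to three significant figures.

r_p = 7.716×10⁶ m.
Specific energy ε = v²/2 − μ/r = -1.640×10⁷ J/kg, so a = −μ/(2ε) = 1.216×10⁷ m.
The apsides satisfy r_p + r_a = 2a, so the apogee radius is 2a − r_p = 1.660×10⁷ m = 16595 km.

apogee radius ≈ 16600 km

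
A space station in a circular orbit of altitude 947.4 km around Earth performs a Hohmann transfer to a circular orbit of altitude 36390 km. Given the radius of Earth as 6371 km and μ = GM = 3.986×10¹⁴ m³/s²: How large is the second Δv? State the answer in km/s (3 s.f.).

Δv ≈ 1.40 km/s

r₁ = 6371 + 947.4 = 7318.4 km = 7.3184×10⁶ m.
r₂ = 6371 + 36390 = 42761 km = 4.2761×10⁷ m.
Transfer ellipse a_t = (r₁ + r₂)/2 = 2.504×10⁷ m.
At r₁: circular v_c1 = √(μ/r₁) = 7380 m/s; transfer-perigee v_p = √[μ(2/r₁ − 1/a_t)] = 9644 m/s.
At r₂: circular v_c2 = √(μ/r₂) = 3053 m/s; transfer-apogee v_a = √[μ(2/r₂ − 1/a_t)] = 1651 m/s.
Δv₂ = v_c2 − v_a = 1403 m/s.
= 1.403 km/s.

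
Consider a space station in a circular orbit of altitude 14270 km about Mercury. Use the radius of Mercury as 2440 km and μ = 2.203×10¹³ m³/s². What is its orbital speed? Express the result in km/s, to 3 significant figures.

v ≈ 1.15 km/s

r = 2440 + 14270 = 16710 km = 1.6710×10⁷ m.
For a circular orbit v = √(μ/r) = √(2.203×10¹³ / 1.671×10⁷) = √(1.318×10⁶) = 1148 m/s.
That is 1.148 km/s.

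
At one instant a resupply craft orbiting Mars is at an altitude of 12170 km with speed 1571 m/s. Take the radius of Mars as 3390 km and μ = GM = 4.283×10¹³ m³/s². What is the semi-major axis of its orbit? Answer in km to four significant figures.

r = 3390 + 12170 = 15560 km = 1.556×10⁷ m.
Vis-viva rearranged: 1/a = 2/r − v²/μ = 1.285×10⁻⁷ − 5.762×10⁻⁸ = 7.091×10⁻⁸ m⁻¹.
a = 1.410×10⁷ m = 14102 km.

a ≈ 14100 km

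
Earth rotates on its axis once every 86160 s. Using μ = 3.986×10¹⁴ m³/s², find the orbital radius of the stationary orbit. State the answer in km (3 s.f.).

A synchronous orbit has period T, so by Kepler's third law a = (μT²/4π²)^(1/3).
μT²/4π² = 3.986×10¹⁴ × (8.616×10⁴)² / 39.48 = 7.495×10²² m³.
a = 4.216×10⁷ m = 42163 km.

r_sync ≈ 42200 km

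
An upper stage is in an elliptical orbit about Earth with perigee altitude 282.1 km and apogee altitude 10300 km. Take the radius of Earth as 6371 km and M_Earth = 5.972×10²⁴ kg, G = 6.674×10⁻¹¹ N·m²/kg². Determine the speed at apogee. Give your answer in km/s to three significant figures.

μ = GM = 6.674×10⁻¹¹ × 5.972×10²⁴ = 3.986×10¹⁴ m³/s².
r_p = 6371 + 282.1 = 6653.1 km = 6.6531×10⁶ m.
r_a = 6371 + 10300 = 16671 km = 1.6671×10⁷ m.
Semi-major axis a = (r_p + r_a)/2 = 11662 km = 1.166×10⁷ m.
Vis-viva: v² = μ(2/r − 1/a) = 3.986×10¹⁴ × (1.200×10⁻⁷ − 8.575×10⁻⁸) = 1.364×10⁷ m²/s².
v = 3693 m/s = 3.693 km/s.

v ≈ 3.69 km/s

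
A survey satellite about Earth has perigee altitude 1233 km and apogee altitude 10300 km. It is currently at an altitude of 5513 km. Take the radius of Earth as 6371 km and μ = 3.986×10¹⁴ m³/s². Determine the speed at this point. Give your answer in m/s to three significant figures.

r_p = 6371 + 1233 = 7604.0 km = 7.6040×10⁶ m.
r_a = 6371 + 10300 = 16671 km = 1.6671×10⁷ m.
r = 6371 + 5513 = 11884 km = 1.188×10⁷ m.
Semi-major axis a = (r_p + r_a)/2 = 12138 km = 1.214×10⁷ m.
Vis-viva: v² = μ(2/r − 1/a) = 3.986×10¹⁴ × (1.683×10⁻⁷ − 8.239×10⁻⁸) = 3.424×10⁷ m²/s².
v = 5852 m/s.

v ≈ 5850 m/s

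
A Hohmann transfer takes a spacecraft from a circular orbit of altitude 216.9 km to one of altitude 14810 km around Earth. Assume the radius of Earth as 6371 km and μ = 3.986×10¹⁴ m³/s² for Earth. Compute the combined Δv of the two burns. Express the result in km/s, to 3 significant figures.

r₁ = 6371 + 216.9 = 6587.9 km = 6.5879×10⁶ m.
r₂ = 6371 + 14810 = 21181 km = 2.1181×10⁷ m.
Transfer ellipse a_t = (r₁ + r₂)/2 = 1.388×10⁷ m.
At r₁: circular v_c1 = √(μ/r₁) = 7778 m/s; transfer-perigee v_p = √[μ(2/r₁ − 1/a_t)] = 9607 m/s.
Δv₁ = v_p − v_c1 = 1829 m/s.
At r₂: circular v_c2 = √(μ/r₂) = 4338 m/s; transfer-apogee v_a = √[μ(2/r₂ − 1/a_t)] = 2988 m/s.
Δv₂ = v_c2 − v_a = 1350 m/s.
Total Δv = Δv₁ + Δv₂ = 3179 m/s = 3.179 km/s.

Δv_total ≈ 3.18 km/s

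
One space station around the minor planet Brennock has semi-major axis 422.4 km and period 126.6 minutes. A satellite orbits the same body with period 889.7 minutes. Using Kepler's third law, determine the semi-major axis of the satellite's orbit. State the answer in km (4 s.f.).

a₂ ≈ 1550 km

Kepler's third law: a³ ∝ T², so a₂ = a₁ (T₂/T₁)^(2/3).
T₂/T₁ = 7.028, (T₂/T₁)^(2/3) = 3.669.
a₂ = 422.4 × 3.669 = 1550 km.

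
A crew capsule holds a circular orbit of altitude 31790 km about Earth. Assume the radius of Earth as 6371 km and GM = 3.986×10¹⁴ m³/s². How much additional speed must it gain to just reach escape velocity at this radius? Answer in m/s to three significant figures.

Δv ≈ 1340 m/s

r = 6371 + 31790 = 38161 km = 3.8161×10⁷ m.
Circular speed v_c = √(μ/r) = 3232 m/s.
Escape speed v_esc = √(2μ/r) = √2 × v_c = 4571 m/s.
Δv = v_esc − v_c = 1339 m/s.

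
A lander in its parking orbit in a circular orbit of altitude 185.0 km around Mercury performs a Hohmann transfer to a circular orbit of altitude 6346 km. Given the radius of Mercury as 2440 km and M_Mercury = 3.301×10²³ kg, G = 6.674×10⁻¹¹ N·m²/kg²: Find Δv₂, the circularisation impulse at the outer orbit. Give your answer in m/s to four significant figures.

Δv ≈ 509.4 m/s

μ = GM = 6.674×10⁻¹¹ × 3.301×10²³ = 2.203×10¹³ m³/s².
r₁ = 2440 + 185.0 = 2625.0 km = 2.6250×10⁶ m.
r₂ = 2440 + 6346 = 8786.0 km = 8.7860×10⁶ m.
Transfer ellipse a_t = (r₁ + r₂)/2 = 5.706×10⁶ m.
At r₁: circular v_c1 = √(μ/r₁) = 2897 m/s; transfer-periherm v_p = √[μ(2/r₁ − 1/a_t)] = 3595 m/s.
At r₂: circular v_c2 = √(μ/r₂) = 1584 m/s; transfer-apoherm v_a = √[μ(2/r₂ − 1/a_t)] = 1074 m/s.
Δv₂ = v_c2 − v_a = 509.4 m/s.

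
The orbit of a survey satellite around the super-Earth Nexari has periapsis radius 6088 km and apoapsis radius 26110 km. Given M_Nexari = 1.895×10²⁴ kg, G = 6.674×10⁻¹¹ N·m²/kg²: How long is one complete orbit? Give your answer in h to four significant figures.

μ = GM = 6.674×10⁻¹¹ × 1.895×10²⁴ = 1.265×10¹⁴ m³/s².
Semi-major axis a = (r_p + r_a)/2 = (6088.0 + 26110)/2 = 16099 km = 1.610×10⁷ m.
By Kepler's third law T = 2π√(a³/μ) = 2π × 5.744×10³ = 3.609×10⁴ s.
= 10.02 h.

T ≈ 10.02 h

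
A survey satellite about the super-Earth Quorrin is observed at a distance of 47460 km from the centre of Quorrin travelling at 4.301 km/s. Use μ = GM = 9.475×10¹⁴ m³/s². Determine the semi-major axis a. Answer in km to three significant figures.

r = 4.746×10⁷ m.
Specific orbital energy ε = v²/2 − μ/r = (4301)²/2 − 9.475×10¹⁴/4.746×10⁷ = -1.071×10⁷ J/kg.
Since ε = −μ/(2a), a = −μ/(2ε) = 4.421×10⁷ m = 44214 km.

a ≈ 44200 km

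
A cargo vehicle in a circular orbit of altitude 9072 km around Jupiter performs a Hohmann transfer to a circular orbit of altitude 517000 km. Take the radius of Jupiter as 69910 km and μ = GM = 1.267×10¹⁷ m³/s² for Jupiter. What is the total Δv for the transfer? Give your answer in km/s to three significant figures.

Δv_total ≈ 20.7 km/s

r₁ = 69910 + 9072 = 78982 km = 7.8982×10⁷ m.
r₂ = 69910 + 517000 = 586910 km = 5.8691×10⁸ m.
Transfer ellipse a_t = (r₁ + r₂)/2 = 3.329×10⁸ m.
At r₁: circular v_c1 = √(μ/r₁) = 40050 m/s; transfer-perijove v_p = √[μ(2/r₁ − 1/a_t)] = 53180 m/s.
Δv₁ = v_p − v_c1 = 13120 m/s.
At r₂: circular v_c2 = √(μ/r₂) = 14690 m/s; transfer-apojove v_a = √[μ(2/r₂ − 1/a_t)] = 7156 m/s.
Δv₂ = v_c2 − v_a = 7537 m/s.
Total Δv = Δv₁ + Δv₂ = 20660 m/s = 20.66 km/s.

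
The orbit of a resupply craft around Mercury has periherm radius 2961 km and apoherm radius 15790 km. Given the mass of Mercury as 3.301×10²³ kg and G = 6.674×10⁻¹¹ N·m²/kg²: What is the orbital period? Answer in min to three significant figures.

T ≈ 640 min

μ = GM = 6.674×10⁻¹¹ × 3.301×10²³ = 2.203×10¹³ m³/s².
Semi-major axis a = (r_p + r_a)/2 = (2961.0 + 15790)/2 = 9375.5 km = 9.376×10⁶ m.
By Kepler's third law T = 2π√(a³/μ) = 2π × 6.116×10³ = 3.843×10⁴ s.
= 640.5 min.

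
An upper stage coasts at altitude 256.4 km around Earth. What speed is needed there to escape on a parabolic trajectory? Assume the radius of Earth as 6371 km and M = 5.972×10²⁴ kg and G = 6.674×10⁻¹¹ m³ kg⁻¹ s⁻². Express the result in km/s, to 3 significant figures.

μ = GM = 6.674×10⁻¹¹ × 5.972×10²⁴ = 3.986×10¹⁴ m³/s².
r = 6371 + 256.4 = 6627.4 km = 6.6274×10⁶ m.
Escape speed v_esc = √(2μ/r) = √(2 × 3.986×10¹⁴ / 6.627×10⁶) = √(1.203×10⁸) = 10970 m/s.
= 10.97 km/s.

v_esc ≈ 11.0 km/s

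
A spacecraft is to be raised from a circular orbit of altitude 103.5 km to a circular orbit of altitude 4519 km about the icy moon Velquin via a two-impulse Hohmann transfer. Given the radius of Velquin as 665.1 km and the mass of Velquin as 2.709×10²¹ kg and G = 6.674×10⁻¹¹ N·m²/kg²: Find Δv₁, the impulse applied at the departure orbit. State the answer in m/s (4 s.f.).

μ = GM = 6.674×10⁻¹¹ × 2.709×10²¹ = 1.808×10¹¹ m³/s².
r₁ = 665.1 + 103.5 = 768.60 km = 7.6860×10⁵ m.
r₂ = 665.1 + 4519 = 5184.1 km = 5.1841×10⁶ m.
Transfer ellipse a_t = (r₁ + r₂)/2 = 2.976×10⁶ m.
At r₁: circular v_c1 = √(μ/r₁) = 485.0 m/s; transfer-periapsis v_p = √[μ(2/r₁ − 1/a_t)] = 640.1 m/s.
Δv₁ = v_p − v_c1 = 155.1 m/s.

Δv ≈ 155.1 m/s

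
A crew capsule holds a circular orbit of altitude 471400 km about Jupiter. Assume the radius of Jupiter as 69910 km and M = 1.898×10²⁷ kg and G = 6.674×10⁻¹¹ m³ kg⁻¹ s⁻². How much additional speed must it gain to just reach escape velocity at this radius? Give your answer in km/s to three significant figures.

Δv ≈ 6.34 km/s

μ = GM = 6.674×10⁻¹¹ × 1.898×10²⁷ = 1.267×10¹⁷ m³/s².
r = 69910 + 471400 = 541310 km = 5.4131×10⁸ m.
Circular speed v_c = √(μ/r) = 15300 m/s.
Escape speed v_esc = √(2μ/r) = √2 × v_c = 21630 m/s.
Δv = v_esc − v_c = 6336 m/s = 6.336 km/s.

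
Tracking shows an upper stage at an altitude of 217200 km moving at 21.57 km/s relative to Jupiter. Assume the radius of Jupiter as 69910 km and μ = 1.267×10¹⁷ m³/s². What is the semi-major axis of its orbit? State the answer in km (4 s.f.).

r = 69910 + 217200 = 2.8711×10⁵ km = 2.871×10⁸ m.
Vis-viva rearranged: 1/a = 2/r − v²/μ = 6.966×10⁻⁹ − 3.672×10⁻⁹ = 3.294×10⁻⁹ m⁻¹.
a = 3.036×10⁸ m = 3.0360×10⁵ km.

a ≈ 3.036×10⁵ km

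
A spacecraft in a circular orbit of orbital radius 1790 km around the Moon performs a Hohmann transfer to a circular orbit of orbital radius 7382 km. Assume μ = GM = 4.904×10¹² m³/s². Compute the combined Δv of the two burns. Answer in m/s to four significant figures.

Δv_total ≈ 750.7 m/s

r₁ = 1790 km = 1.790×10⁶ m.
r₂ = 7382 km = 7.382×10⁶ m.
Transfer ellipse a_t = (r₁ + r₂)/2 = 4.586×10⁶ m.
At r₁: circular v_c1 = √(μ/r₁) = 1655 m/s; transfer-perilune v_p = √[μ(2/r₁ − 1/a_t)] = 2100 m/s.
Δv₁ = v_p − v_c1 = 444.8 m/s.
At r₂: circular v_c2 = √(μ/r₂) = 815.1 m/s; transfer-apolune v_a = √[μ(2/r₂ − 1/a_t)] = 509.2 m/s.
Δv₂ = v_c2 − v_a = 305.8 m/s.
Total Δv = Δv₁ + Δv₂ = 750.7 m/s.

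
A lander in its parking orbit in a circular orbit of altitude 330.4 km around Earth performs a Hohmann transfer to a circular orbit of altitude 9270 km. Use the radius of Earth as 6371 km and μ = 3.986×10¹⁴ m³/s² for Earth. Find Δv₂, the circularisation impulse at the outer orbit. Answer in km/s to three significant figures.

Δv ≈ 1.14 km/s

r₁ = 6371 + 330.4 = 6701.4 km = 6.7014×10⁶ m.
r₂ = 6371 + 9270 = 15641 km = 1.5641×10⁷ m.
Transfer ellipse a_t = (r₁ + r₂)/2 = 1.117×10⁷ m.
At r₁: circular v_c1 = √(μ/r₁) = 7712 m/s; transfer-perigee v_p = √[μ(2/r₁ − 1/a_t)] = 9126 m/s.
At r₂: circular v_c2 = √(μ/r₂) = 5048 m/s; transfer-apogee v_a = √[μ(2/r₂ − 1/a_t)] = 3910 m/s.
Δv₂ = v_c2 − v_a = 1138 m/s.
= 1.138 km/s.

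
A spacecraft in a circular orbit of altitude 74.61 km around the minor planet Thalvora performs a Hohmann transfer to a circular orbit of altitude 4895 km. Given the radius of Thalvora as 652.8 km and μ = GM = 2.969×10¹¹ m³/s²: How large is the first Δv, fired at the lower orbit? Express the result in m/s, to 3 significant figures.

Δv ≈ 211 m/s

r₁ = 652.8 + 74.61 = 727.41 km = 7.2741×10⁵ m.
r₂ = 652.8 + 4895 = 5547.8 km = 5.5478×10⁶ m.
Transfer ellipse a_t = (r₁ + r₂)/2 = 3.138×10⁶ m.
At r₁: circular v_c1 = √(μ/r₁) = 638.9 m/s; transfer-periapsis v_p = √[μ(2/r₁ − 1/a_t)] = 849.5 m/s.
Δv₁ = v_p − v_c1 = 210.7 m/s.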